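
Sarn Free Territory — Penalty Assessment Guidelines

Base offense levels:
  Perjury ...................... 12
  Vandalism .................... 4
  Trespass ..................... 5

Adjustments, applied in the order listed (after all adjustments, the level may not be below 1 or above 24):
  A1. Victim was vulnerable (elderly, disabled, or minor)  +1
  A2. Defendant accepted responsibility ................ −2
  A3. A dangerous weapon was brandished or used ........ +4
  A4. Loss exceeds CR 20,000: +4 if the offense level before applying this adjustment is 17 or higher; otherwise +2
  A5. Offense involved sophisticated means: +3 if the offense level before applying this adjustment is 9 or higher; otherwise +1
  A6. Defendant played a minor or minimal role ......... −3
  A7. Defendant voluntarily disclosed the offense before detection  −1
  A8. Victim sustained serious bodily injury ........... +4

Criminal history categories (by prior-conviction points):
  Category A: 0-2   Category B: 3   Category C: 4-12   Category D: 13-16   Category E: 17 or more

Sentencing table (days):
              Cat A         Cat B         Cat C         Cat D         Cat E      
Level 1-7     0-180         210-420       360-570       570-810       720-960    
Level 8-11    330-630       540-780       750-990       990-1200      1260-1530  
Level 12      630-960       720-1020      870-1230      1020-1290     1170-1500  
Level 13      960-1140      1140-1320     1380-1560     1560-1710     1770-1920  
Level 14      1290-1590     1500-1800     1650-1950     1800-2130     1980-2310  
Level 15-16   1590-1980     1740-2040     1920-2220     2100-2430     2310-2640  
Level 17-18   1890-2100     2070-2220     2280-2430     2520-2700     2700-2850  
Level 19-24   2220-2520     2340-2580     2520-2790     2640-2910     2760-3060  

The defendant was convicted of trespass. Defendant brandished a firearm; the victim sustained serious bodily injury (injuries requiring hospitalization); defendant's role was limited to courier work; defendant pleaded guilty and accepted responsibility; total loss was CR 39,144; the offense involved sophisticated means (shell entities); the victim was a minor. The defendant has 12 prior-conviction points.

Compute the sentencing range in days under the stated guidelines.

Base offense level for trespass: 5.
A1 applies: 5 + 1 = 6.
A2 applies: 6 − 2 = 4.
A3 applies: 4 + 4 = 8.
A4 applies (level before this adjustment is 8 < 17, so +2): 8 + 2 = 10.
A5 applies (level before this adjustment is 10 ≥ 9, so +3): 10 + 3 = 13.
A6 applies: 13 − 3 = 10.
A8 applies: 10 + 4 = 14.
Final offense level: 14.
Criminal history: 12 prior points → Category C (4-12).
Level 14 falls in the 14 band.
Grid: Level 14 × Category C = 1650-1950 days.

1650-1950 days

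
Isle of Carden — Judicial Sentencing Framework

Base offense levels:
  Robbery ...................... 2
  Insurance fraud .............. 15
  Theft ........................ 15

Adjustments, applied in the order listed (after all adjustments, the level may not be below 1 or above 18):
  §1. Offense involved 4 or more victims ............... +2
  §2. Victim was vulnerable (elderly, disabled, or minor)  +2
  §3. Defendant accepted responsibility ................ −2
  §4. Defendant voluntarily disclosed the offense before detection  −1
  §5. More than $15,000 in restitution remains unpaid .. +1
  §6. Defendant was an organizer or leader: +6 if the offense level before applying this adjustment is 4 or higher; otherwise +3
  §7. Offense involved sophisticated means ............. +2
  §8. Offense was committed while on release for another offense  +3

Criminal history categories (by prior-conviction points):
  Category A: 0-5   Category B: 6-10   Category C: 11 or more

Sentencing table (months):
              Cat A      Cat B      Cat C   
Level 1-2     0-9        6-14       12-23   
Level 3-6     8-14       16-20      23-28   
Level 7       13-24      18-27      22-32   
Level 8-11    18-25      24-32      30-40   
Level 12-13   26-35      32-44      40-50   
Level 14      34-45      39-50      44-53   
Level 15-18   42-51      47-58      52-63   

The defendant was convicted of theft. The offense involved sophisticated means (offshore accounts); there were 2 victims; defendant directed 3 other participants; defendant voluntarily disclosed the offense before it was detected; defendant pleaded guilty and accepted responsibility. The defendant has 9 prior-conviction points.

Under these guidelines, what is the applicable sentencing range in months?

47-58 months

Base offense level for theft: 15.
§2 does not apply.
§3 applies: 15 − 2 = 13.
§4 applies: 13 − 1 = 12.
§6 applies (level before this adjustment is 12 ≥ 4, so +6): 12 + 6 = 18.
§7 applies: 18 + 2 = 20.
§8 does not apply.
Level 20 exceeds the maximum of 18; capped at 18.
Final offense level: 18.
Criminal history: 9 prior points → Category B (6-10).
Level 18 falls in the 15-18 band.
Grid: Level 15-18 × Category B = 47-58 months.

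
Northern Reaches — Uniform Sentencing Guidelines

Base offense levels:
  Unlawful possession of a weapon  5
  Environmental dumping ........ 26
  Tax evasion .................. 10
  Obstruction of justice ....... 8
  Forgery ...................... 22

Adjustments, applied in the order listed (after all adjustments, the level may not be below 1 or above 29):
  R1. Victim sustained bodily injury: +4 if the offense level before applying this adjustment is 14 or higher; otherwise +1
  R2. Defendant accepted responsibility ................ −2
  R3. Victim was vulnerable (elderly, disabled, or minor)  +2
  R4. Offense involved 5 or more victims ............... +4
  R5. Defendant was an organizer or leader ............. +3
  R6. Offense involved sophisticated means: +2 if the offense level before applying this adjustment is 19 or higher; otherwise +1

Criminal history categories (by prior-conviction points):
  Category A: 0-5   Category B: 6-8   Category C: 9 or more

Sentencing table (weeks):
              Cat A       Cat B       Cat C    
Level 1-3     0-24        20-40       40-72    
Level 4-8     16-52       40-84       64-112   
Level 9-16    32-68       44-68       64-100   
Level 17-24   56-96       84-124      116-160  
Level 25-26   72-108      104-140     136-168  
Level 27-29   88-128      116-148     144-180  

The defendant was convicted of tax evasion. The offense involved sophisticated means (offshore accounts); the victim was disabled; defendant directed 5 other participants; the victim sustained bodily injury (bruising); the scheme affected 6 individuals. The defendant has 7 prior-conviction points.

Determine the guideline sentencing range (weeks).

84-124 weeks

Base offense level for tax evasion: 10.
R1 applies (level before this adjustment is 10 < 14, so +1): 10 + 1 = 11.
R2 does not apply.
R3 applies: 11 + 2 = 13.
R4 applies: 13 + 4 = 17.
R5 applies: 17 + 3 = 20.
R6 applies (level before this adjustment is 20 ≥ 19, so +2): 20 + 2 = 22.
Final offense level: 22.
Criminal history: 7 prior points → Category B (6-8).
Level 22 falls in the 17-24 band.
Grid: Level 17-24 × Category B = 84-124 weeks.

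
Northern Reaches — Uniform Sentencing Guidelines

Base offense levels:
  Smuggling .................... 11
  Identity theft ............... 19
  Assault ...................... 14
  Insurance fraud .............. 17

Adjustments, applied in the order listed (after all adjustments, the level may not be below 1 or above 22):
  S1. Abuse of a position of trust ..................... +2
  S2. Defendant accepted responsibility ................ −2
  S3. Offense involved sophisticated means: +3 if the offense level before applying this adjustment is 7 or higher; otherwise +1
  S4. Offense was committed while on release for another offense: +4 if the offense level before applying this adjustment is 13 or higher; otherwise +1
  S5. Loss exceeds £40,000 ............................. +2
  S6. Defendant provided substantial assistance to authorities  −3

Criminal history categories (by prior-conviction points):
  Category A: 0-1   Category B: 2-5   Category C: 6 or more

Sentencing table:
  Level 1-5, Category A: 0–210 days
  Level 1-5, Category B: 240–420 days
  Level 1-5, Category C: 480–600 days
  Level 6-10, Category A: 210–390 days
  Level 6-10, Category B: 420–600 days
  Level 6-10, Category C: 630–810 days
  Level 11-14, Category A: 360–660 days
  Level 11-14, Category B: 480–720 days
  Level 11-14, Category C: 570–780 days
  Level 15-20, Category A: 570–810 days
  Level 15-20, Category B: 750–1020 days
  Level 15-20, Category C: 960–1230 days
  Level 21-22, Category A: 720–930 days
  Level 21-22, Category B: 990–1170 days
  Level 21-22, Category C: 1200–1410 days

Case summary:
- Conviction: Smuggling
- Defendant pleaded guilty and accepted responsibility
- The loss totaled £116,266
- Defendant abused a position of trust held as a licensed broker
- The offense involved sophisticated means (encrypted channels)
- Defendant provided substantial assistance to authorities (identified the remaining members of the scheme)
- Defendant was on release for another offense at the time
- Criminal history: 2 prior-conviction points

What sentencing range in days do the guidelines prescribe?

Base offense level for smuggling: 11.
S1 applies: 11 + 2 = 13.
S2 applies: 13 − 2 = 11.
S3 applies (level before this adjustment is 11 ≥ 7, so +3): 11 + 3 = 14.
S4 applies (level before this adjustment is 14 ≥ 13, so +4): 14 + 4 = 18.
S5 applies: 18 + 2 = 20.
S6 applies: 20 − 3 = 17.
Final offense level: 17.
Criminal history: 2 prior points → Category B (2-5).
Level 17 falls in the 15-20 band.
Grid: Level 15-20 × Category B = 750-1020 days.

750-1020 days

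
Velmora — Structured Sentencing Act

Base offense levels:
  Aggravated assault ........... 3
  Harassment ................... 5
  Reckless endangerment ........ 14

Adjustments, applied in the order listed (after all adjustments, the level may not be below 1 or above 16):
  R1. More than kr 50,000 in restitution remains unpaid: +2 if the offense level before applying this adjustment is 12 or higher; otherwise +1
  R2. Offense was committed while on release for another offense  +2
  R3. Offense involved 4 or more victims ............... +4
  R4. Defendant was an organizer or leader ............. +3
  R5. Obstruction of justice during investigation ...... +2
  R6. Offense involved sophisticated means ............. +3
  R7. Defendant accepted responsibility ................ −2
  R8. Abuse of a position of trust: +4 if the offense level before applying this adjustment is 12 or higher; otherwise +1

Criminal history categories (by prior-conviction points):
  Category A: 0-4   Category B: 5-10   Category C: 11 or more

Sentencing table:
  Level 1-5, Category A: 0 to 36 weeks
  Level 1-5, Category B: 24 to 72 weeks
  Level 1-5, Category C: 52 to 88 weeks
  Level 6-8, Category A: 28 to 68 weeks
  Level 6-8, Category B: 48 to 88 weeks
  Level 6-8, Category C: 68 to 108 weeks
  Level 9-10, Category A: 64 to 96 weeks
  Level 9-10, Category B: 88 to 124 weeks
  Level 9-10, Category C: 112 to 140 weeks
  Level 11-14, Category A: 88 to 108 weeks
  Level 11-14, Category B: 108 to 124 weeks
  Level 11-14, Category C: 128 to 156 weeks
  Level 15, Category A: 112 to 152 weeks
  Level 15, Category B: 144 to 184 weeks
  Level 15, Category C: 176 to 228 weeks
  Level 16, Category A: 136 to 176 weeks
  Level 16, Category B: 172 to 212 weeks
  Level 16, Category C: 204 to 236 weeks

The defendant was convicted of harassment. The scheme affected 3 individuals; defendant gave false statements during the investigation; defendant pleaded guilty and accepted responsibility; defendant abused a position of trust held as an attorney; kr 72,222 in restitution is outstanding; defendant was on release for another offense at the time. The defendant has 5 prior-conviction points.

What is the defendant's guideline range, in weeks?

Base offense level for harassment: 5.
R1 applies (level before this adjustment is 5 < 12, so +1): 5 + 1 = 6.
R2 applies: 6 + 2 = 8.
R4 does not apply.
R5 applies: 8 + 2 = 10.
R7 applies: 10 − 2 = 8.
R8 applies (level before this adjustment is 8 < 12, so +1): 8 + 1 = 9.
Final offense level: 9.
Criminal history: 5 prior points → Category B (5-10).
Level 9 falls in the 9-10 band.
Grid: Level 9-10 × Category B = 88-124 weeks.

88-124 weeks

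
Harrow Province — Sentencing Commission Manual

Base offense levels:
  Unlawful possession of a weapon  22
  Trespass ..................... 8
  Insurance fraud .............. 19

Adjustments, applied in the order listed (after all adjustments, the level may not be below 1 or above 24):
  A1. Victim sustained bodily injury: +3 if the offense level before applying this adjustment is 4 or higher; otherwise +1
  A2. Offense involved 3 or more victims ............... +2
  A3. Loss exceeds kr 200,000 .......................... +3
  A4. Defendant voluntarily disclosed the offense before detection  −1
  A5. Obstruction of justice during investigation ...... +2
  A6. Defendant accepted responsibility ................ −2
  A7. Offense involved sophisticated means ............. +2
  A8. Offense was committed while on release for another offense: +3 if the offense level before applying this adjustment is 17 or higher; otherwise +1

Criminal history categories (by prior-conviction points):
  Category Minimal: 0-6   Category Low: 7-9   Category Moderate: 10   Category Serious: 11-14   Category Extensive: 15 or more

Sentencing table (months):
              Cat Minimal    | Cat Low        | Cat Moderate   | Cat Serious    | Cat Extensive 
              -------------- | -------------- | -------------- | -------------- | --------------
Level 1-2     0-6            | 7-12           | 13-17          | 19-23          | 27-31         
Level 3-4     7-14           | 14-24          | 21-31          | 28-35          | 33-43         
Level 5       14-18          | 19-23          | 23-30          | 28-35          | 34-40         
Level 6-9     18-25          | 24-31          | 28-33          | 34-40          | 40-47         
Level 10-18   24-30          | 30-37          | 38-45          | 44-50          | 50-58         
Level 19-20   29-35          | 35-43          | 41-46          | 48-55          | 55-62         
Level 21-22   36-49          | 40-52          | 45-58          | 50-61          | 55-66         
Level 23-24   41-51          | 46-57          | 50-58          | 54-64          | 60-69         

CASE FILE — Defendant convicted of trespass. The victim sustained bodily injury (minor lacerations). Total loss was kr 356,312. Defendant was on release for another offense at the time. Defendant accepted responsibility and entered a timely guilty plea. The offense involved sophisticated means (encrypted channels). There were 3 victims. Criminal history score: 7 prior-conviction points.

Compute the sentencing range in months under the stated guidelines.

30-37 months

Base offense level for trespass: 8.
A1 applies (level before this adjustment is 8 ≥ 4, so +3): 8 + 3 = 11.
A2 applies: 11 + 2 = 13.
A3 applies: 13 + 3 = 16.
A4 does not apply.
A6 applies: 16 − 2 = 14.
A7 applies: 14 + 2 = 16.
A8 applies (level before this adjustment is 16 < 17, so +1): 16 + 1 = 17.
Final offense level: 17.
Criminal history: 7 prior points → Category Low (7-9).
Level 17 falls in the 10-18 band.
Grid: Level 10-18 × Category Low = 30-37 months.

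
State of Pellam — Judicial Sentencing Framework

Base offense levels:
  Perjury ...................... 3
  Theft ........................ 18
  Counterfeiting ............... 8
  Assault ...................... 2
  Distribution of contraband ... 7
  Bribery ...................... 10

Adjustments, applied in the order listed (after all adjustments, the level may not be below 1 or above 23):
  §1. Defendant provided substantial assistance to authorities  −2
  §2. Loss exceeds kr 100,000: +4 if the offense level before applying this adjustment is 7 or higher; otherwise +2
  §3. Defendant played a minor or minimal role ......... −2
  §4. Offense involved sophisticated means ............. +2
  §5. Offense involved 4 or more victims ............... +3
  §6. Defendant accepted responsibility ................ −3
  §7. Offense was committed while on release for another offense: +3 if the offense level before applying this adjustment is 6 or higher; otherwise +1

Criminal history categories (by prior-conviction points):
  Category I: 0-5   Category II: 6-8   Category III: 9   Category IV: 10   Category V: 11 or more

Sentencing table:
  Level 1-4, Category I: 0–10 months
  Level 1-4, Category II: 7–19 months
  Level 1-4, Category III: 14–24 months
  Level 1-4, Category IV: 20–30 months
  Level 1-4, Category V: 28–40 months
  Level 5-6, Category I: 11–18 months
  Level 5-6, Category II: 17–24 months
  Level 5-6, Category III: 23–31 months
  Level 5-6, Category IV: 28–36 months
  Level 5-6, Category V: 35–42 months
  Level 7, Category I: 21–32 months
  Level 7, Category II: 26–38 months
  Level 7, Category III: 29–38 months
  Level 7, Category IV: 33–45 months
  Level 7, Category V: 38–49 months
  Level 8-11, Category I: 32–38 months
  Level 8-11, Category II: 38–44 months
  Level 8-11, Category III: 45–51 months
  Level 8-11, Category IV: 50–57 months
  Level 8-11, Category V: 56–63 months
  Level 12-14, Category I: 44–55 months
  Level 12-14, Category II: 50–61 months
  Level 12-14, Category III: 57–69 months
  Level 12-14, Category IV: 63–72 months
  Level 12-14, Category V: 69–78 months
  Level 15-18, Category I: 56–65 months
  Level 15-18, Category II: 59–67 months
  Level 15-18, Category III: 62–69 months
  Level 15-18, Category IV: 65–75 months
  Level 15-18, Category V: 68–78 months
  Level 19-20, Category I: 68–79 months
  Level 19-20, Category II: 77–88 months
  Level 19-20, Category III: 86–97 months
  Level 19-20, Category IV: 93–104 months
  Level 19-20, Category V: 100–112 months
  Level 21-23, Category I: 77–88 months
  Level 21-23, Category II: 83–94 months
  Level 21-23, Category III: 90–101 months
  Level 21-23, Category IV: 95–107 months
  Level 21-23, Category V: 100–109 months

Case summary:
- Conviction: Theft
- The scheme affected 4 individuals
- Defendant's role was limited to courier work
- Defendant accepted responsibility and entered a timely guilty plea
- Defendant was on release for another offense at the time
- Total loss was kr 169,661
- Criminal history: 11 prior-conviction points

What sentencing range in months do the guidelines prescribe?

100-109 months

Base offense level for theft: 18.
§2 applies (level before this adjustment is 18 ≥ 7, so +4): 18 + 4 = 22.
§3 applies: 22 − 2 = 20.
§4 does not apply.
§5 applies: 20 + 3 = 23.
§6 applies: 23 − 3 = 20.
§7 applies (level before this adjustment is 20 ≥ 6, so +3): 20 + 3 = 23.
Final offense level: 23.
Criminal history: 11 prior points → Category V (11+).
Level 23 falls in the 21-23 band.
Grid: Level 21-23 × Category V = 100-109 months.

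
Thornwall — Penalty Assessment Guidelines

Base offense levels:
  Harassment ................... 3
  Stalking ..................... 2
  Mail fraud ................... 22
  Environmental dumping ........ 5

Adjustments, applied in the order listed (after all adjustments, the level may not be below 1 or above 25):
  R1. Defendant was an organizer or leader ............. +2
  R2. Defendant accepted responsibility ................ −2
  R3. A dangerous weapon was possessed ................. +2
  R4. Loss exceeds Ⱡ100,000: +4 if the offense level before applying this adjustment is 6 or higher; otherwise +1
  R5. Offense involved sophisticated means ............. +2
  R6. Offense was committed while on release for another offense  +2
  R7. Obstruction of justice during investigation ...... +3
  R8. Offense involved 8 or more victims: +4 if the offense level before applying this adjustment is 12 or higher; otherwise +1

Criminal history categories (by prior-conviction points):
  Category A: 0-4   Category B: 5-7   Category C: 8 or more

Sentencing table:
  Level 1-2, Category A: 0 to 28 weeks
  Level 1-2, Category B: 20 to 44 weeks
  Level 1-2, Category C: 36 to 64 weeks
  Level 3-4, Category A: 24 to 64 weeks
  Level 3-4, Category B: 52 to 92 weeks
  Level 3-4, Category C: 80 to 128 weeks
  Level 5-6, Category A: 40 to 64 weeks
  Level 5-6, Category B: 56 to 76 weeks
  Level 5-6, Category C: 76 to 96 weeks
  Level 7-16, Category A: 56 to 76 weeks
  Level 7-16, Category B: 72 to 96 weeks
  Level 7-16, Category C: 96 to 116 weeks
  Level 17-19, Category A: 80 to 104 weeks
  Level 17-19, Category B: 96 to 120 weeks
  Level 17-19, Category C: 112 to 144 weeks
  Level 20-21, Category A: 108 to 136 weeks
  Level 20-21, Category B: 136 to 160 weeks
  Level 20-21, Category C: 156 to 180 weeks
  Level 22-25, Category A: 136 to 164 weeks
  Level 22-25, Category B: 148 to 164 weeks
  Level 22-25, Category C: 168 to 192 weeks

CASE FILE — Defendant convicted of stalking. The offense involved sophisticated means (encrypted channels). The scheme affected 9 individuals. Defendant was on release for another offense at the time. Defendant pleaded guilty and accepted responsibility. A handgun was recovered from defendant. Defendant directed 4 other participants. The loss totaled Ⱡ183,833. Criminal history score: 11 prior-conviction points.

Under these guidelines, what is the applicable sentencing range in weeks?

96-116 weeks

Base offense level for stalking: 2.
R1 applies: 2 + 2 = 4.
R2 applies: 4 − 2 = 2.
R3 applies: 2 + 2 = 4.
R4 applies (level before this adjustment is 4 < 6, so +1): 4 + 1 = 5.
R5 applies: 5 + 2 = 7.
R6 applies: 7 + 2 = 9.
R7 does not apply.
R8 applies (level before this adjustment is 9 < 12, so +1): 9 + 1 = 10.
Final offense level: 10.
Criminal history: 11 prior points → Category C (8+).
Level 10 falls in the 7-16 band.
Grid: Level 7-16 × Category C = 96-116 weeks.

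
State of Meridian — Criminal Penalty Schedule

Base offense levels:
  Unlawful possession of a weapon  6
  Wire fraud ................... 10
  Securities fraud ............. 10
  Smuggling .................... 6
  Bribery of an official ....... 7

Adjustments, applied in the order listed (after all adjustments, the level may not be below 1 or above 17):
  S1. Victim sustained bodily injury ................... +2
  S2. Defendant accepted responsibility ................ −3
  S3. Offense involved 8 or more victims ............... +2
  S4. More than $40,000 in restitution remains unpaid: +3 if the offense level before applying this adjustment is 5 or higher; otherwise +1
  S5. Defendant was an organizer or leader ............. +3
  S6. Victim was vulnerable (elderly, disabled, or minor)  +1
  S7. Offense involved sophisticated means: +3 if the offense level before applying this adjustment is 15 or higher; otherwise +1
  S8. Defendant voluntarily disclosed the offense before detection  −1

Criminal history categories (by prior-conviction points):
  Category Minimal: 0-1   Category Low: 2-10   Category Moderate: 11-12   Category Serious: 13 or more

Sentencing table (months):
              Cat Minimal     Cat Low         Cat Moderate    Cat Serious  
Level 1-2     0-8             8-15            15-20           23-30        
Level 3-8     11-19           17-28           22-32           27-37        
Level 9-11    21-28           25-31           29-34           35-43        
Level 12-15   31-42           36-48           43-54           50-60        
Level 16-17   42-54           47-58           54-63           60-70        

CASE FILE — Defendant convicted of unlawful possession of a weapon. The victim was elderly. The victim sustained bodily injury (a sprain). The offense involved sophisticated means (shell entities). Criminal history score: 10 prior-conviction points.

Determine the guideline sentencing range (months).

Base offense level for unlawful possession of a weapon: 6.
S1 applies: 6 + 2 = 8.
S2 does not apply.
S3 does not apply.
S6 applies: 8 + 1 = 9.
S7 applies (level before this adjustment is 9 < 15, so +1): 9 + 1 = 10.
Final offense level: 10.
Criminal history: 10 prior points → Category Low (2-10).
Level 10 falls in the 9-11 band.
Grid: Level 9-11 × Category Low = 25-31 months.

25-31 months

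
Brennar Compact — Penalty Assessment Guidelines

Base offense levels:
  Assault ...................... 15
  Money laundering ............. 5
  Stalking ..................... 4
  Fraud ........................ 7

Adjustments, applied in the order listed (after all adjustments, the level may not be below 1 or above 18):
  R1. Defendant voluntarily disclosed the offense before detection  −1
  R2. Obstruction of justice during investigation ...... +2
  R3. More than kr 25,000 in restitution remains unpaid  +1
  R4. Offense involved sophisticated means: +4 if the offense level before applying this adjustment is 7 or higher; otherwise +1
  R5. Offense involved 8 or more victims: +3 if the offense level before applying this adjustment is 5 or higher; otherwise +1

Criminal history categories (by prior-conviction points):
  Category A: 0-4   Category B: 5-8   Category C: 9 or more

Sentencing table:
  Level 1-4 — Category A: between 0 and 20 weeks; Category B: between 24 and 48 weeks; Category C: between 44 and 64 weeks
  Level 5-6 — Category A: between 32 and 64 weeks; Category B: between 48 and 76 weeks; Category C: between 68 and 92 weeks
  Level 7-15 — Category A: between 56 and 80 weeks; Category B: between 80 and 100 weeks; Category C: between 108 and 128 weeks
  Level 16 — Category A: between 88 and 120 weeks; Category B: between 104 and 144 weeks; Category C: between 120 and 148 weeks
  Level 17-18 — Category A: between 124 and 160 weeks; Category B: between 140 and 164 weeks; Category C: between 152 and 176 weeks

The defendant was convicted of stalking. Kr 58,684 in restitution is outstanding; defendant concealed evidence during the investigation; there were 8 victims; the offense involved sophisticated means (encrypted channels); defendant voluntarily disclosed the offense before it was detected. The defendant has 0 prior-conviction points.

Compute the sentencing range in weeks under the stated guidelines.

56-80 weeks

Base offense level for stalking: 4.
R1 applies: 4 − 1 = 3.
R2 applies: 3 + 2 = 5.
R3 applies: 5 + 1 = 6.
R4 applies (level before this adjustment is 6 < 7, so +1): 6 + 1 = 7.
R5 applies (level before this adjustment is 7 ≥ 5, so +3): 7 + 3 = 10.
Final offense level: 10.
Criminal history: 0 prior points → Category A (0-4).
Level 10 falls in the 7-15 band.
Grid: Level 7-15 × Category A = 56-80 weeks.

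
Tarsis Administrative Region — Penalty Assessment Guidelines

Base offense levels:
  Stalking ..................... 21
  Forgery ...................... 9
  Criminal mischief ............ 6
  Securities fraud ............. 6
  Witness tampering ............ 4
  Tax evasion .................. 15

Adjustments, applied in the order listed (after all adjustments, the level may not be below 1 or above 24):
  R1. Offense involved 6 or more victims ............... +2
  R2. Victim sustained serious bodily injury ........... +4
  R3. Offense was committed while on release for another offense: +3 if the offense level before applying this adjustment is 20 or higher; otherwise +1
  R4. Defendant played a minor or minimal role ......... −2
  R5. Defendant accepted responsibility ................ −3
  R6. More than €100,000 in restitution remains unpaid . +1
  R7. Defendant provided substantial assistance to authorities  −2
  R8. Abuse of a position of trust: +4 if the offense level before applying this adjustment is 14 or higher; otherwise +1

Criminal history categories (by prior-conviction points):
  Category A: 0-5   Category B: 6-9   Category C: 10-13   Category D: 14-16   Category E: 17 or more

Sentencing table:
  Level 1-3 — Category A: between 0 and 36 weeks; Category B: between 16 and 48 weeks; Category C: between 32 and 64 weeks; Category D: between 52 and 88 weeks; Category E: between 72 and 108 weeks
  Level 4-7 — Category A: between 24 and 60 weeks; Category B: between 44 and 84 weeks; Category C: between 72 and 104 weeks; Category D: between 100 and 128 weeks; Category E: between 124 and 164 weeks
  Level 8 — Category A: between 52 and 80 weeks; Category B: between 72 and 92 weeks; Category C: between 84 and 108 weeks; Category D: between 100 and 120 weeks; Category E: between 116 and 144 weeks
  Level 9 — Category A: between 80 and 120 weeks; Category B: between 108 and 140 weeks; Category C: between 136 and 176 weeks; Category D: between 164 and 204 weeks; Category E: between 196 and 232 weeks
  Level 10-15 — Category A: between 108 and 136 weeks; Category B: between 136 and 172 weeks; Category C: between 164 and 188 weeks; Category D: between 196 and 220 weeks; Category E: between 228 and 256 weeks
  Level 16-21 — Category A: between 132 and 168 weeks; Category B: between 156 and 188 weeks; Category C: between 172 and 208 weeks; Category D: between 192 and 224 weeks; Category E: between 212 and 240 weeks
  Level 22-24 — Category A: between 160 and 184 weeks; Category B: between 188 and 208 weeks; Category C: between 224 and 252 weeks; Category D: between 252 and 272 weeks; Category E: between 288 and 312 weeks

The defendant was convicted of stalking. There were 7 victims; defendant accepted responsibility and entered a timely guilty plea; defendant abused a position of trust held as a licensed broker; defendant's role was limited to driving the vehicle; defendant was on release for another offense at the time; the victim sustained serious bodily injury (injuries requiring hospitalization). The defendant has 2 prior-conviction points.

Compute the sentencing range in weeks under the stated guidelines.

Base offense level for stalking: 21.
R1 applies: 21 + 2 = 23.
R2 applies: 23 + 4 = 27.
R3 applies (level before this adjustment is 27 ≥ 20, so +3): 27 + 3 = 30.
R4 applies: 30 − 2 = 28.
R5 applies: 28 − 3 = 25.
R8 applies (level before this adjustment is 25 ≥ 14, so +4): 25 + 4 = 29.
Level 29 exceeds the maximum of 24; capped at 24.
Final offense level: 24.
Criminal history: 2 prior points → Category A (0-5).
Level 24 falls in the 22-24 band.
Grid: Level 22-24 × Category A = 160-184 weeks.

160-184 weeks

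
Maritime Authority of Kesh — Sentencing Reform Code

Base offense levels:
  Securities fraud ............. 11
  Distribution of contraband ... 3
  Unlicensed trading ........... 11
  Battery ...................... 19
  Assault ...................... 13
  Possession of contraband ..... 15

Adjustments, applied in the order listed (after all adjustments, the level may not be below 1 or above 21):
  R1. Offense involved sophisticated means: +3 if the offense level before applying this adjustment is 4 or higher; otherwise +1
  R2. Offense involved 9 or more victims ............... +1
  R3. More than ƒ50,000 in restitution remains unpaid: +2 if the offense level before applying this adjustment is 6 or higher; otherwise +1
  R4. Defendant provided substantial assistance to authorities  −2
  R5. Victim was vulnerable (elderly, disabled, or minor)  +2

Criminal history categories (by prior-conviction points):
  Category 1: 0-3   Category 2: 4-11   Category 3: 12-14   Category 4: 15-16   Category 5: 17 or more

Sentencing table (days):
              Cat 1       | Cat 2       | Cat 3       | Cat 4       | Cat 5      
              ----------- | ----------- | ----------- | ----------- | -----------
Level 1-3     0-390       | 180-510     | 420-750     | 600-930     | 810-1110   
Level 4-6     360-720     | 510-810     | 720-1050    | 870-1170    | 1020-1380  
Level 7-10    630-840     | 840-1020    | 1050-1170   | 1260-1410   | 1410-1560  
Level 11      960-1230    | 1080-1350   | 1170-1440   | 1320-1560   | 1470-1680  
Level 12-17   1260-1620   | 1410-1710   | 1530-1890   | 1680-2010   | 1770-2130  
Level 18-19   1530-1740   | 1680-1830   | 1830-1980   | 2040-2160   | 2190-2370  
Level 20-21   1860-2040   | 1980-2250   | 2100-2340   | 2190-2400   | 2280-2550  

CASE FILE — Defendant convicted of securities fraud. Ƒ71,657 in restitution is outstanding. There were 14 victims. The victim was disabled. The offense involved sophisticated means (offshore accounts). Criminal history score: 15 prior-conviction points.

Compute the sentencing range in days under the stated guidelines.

2040-2160 days

Base offense level for securities fraud: 11.
R1 applies (level before this adjustment is 11 ≥ 4, so +3): 11 + 3 = 14.
R2 applies: 14 + 1 = 15.
R3 applies (level before this adjustment is 15 ≥ 6, so +2): 15 + 2 = 17.
R4 does not apply.
R5 applies: 17 + 2 = 19.
Final offense level: 19.
Criminal history: 15 prior points → Category 4 (15-16).
Level 19 falls in the 18-19 band.
Grid: Level 18-19 × Category 4 = 2040-2160 days.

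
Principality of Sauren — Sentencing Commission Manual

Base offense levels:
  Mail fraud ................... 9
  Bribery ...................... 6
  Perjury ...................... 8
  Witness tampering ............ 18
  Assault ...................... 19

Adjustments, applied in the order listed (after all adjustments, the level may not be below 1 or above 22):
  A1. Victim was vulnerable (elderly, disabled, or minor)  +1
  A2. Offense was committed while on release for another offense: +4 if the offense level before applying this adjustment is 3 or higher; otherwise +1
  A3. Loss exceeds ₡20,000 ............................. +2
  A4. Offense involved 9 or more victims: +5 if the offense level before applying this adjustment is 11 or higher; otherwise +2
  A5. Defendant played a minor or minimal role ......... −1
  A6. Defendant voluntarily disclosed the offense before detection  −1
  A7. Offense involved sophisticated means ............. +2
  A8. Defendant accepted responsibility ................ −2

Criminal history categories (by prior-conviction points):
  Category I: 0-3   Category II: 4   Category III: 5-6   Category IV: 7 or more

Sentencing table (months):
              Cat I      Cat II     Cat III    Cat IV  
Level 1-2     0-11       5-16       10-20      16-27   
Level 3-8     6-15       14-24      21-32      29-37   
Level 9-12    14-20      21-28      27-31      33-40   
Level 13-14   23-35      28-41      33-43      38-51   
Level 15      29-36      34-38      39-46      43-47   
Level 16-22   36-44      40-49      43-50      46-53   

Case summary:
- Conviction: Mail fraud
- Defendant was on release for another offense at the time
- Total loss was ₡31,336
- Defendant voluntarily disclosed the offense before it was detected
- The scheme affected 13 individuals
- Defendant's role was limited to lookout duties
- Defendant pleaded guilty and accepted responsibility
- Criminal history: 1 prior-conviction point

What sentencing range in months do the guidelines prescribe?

36-44 months

Base offense level for mail fraud: 9.
A1 does not apply.
A2 applies (level before this adjustment is 9 ≥ 3, so +4): 9 + 4 = 13.
A3 applies: 13 + 2 = 15.
A4 applies (level before this adjustment is 15 ≥ 11, so +5): 15 + 5 = 20.
A5 applies: 20 − 1 = 19.
A6 applies: 19 − 1 = 18.
A7 does not apply.
A8 applies: 18 − 2 = 16.
Final offense level: 16.
Criminal history: 1 prior point → Category I (0-3).
Level 16 falls in the 16-22 band.
Grid: Level 16-22 × Category I = 36-44 months.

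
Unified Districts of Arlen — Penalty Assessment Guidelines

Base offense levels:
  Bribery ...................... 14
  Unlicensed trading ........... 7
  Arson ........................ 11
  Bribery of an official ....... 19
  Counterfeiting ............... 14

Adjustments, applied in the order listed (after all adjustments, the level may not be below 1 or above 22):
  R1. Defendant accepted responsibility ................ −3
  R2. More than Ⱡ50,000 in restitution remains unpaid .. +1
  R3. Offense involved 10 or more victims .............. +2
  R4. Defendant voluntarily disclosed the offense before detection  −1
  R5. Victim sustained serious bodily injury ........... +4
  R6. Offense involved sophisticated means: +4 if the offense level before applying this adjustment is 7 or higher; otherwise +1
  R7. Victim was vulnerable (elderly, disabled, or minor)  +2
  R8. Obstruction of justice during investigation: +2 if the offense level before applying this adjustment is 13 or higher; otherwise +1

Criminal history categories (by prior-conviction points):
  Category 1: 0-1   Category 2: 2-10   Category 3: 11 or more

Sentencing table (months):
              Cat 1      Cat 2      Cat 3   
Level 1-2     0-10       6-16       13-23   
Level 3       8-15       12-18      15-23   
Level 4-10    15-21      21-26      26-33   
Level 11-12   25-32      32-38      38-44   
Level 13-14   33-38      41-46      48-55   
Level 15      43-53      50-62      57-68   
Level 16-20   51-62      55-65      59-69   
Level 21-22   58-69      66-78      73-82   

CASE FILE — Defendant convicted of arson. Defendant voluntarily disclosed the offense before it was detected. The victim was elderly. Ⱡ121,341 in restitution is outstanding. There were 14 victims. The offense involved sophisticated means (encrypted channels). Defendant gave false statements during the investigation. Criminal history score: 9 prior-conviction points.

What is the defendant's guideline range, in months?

66-78 months

Base offense level for arson: 11.
R2 applies: 11 + 1 = 12.
R3 applies: 12 + 2 = 14.
R4 applies: 14 − 1 = 13.
R6 applies (level before this adjustment is 13 ≥ 7, so +4): 13 + 4 = 17.
R7 applies: 17 + 2 = 19.
R8 applies (level before this adjustment is 19 ≥ 13, so +2): 19 + 2 = 21.
Final offense level: 21.
Criminal history: 9 prior points → Category 2 (2-10).
Level 21 falls in the 21-22 band.
Grid: Level 21-22 × Category 2 = 66-78 months.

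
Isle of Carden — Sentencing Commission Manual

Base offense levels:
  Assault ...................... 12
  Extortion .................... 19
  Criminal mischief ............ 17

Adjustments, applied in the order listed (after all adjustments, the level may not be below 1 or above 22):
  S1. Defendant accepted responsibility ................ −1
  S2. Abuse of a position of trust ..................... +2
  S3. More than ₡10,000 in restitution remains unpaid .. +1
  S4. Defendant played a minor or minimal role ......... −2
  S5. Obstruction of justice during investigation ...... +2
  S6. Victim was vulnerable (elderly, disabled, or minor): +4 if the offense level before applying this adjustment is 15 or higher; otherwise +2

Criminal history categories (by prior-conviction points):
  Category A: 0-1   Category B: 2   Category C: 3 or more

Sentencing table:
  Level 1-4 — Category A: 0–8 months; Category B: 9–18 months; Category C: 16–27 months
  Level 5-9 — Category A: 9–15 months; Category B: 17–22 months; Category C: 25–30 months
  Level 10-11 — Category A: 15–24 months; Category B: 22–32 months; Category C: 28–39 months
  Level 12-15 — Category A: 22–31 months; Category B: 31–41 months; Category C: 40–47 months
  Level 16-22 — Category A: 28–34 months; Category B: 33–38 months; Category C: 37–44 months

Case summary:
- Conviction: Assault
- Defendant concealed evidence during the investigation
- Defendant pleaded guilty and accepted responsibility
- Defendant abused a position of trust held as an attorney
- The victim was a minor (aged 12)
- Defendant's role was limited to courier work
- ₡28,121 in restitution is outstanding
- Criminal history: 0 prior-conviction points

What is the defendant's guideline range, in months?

28-34 months

Base offense level for assault: 12.
S1 applies: 12 − 1 = 11.
S2 applies: 11 + 2 = 13.
S3 applies: 13 + 1 = 14.
S4 applies: 14 − 2 = 12.
S5 applies: 12 + 2 = 14.
S6 applies (level before this adjustment is 14 < 15, so +2): 14 + 2 = 16.
Final offense level: 16.
Criminal history: 0 prior points → Category A (0-1).
Level 16 falls in the 16-22 band.
Grid: Level 16-22 × Category A = 28-34 months.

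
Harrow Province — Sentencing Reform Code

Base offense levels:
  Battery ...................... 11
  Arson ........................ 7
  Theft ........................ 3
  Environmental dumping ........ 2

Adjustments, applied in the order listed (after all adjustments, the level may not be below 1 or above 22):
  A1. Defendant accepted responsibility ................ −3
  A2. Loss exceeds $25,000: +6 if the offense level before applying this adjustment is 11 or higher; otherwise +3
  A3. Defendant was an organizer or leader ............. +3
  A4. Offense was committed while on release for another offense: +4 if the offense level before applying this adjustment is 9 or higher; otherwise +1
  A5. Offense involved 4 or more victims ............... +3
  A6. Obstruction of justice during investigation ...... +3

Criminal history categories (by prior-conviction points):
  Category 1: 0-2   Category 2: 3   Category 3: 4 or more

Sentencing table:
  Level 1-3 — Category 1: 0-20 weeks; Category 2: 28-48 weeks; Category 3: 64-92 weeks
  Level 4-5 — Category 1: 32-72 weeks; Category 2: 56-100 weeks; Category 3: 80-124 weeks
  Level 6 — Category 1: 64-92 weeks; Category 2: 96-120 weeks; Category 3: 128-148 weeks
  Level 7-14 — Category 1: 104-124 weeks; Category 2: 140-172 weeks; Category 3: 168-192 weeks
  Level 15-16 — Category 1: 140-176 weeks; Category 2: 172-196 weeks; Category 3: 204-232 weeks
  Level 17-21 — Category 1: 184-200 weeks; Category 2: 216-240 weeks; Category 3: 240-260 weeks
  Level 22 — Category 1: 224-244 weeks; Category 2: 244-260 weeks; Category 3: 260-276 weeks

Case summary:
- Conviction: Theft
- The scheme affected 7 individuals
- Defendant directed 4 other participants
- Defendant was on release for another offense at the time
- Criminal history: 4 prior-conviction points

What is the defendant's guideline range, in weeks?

Base offense level for theft: 3.
A2 does not apply.
A3 applies: 3 + 3 = 6.
A4 applies (level before this adjustment is 6 < 9, so +1): 6 + 1 = 7.
A5 applies: 7 + 3 = 10.
Final offense level: 10.
Criminal history: 4 prior points → Category 3 (4+).
Level 10 falls in the 7-14 band.
Grid: Level 7-14 × Category 3 = 168-192 weeks.

168-192 weeks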